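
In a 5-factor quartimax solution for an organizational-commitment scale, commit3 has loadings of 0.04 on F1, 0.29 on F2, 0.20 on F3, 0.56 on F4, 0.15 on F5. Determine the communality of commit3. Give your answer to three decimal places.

h² = 0.04² + 0.29² + 0.20² + 0.56² + 0.15² = 0.0016 + 0.0841 + 0.0400 + 0.3136 + 0.0225 = 0.4618

0.462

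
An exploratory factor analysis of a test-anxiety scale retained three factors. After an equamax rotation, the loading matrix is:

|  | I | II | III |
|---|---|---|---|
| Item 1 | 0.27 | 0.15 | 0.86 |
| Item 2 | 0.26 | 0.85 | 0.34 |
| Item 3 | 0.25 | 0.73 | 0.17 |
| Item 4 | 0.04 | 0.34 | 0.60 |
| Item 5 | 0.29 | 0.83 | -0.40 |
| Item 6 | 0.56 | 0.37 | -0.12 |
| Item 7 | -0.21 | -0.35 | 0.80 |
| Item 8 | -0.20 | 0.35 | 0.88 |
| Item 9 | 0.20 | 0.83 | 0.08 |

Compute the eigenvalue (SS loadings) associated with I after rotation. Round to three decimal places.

SS loadings for I = 0.27² + 0.26² + 0.25² + 0.04² + 0.29² + 0.56² + (-0.21)² + (-0.20)² + 0.20² = 0.0729 + 0.0676 + 0.0625 + 0.0016 + 0.0841 + 0.3136 + 0.0441 + 0.0400 + 0.0400 = 0.7264

0.726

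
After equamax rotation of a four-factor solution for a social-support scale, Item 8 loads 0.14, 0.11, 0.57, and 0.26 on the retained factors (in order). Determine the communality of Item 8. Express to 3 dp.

h² = 0.14² + 0.11² + 0.57² + 0.26² = 0.0196 + 0.0121 + 0.3249 + 0.0676 = 0.4242

0.424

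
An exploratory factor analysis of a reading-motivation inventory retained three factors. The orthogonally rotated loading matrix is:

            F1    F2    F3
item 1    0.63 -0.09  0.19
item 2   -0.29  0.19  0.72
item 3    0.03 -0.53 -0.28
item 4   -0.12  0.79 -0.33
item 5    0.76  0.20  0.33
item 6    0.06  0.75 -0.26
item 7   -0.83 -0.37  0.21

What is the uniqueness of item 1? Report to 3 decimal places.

0.559

h² = 0.63² + (-0.09)² + 0.19² = 0.3969 + 0.0081 + 0.0361 = 0.4411
Uniqueness u² = 1 − h² = 1 − 0.4411 = 0.5589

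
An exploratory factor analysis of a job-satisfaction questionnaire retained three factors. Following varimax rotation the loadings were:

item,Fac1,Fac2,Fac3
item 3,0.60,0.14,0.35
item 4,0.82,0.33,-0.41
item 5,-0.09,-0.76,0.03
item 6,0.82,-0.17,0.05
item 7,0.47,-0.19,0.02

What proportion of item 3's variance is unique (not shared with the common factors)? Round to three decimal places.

0.498

h² = 0.60² + 0.14² + 0.35² = 0.3600 + 0.0196 + 0.1225 = 0.5021
Uniqueness u² = 1 − h² = 1 − 0.5021 = 0.4979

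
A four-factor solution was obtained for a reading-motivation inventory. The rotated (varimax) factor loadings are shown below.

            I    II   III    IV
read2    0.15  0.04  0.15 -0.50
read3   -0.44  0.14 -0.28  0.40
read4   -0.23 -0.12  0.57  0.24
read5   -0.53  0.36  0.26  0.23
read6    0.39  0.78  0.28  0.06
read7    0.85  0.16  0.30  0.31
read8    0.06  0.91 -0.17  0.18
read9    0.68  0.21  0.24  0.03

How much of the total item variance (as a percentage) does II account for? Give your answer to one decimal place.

20.9%

SS loadings for II = 0.04² + 0.14² + (-0.12)² + 0.36² + 0.78² + 0.16² + 0.91² + 0.21² = 1.6714
With 8 standardized items, total variance = 8. Proportion = 1.6714/8 = 0.2089 → 20.89%.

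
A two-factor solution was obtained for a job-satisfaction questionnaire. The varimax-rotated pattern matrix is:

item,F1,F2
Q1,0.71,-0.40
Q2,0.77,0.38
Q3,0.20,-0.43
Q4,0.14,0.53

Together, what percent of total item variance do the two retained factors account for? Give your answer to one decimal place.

SS loadings by factor: 1.1566, 0.7702; total = 1.9268.
Total variance with 4 standardized items is 4, so the solution explains 1.9268/4 = 0.4817 = 48.17%.

48.2%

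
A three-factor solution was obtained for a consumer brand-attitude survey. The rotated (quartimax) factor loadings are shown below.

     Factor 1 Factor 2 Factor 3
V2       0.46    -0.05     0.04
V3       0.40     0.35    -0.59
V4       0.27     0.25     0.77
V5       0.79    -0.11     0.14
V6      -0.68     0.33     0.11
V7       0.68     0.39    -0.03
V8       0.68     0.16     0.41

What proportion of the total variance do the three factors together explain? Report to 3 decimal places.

0.584

SS loadings by factor: 2.4558, 0.4862, 1.1433; total = 4.0853.
Total variance with 7 standardized items is 7, so the solution explains 4.0853/7 = 0.5836.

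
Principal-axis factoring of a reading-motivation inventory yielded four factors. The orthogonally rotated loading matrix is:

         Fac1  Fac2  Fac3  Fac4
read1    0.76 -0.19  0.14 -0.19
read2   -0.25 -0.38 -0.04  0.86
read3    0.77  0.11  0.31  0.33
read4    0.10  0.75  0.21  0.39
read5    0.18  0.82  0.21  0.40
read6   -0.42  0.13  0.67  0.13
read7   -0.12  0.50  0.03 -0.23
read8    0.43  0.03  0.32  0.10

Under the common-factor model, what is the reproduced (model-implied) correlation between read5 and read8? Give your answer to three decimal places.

r̂ = Σ λ_i·λ_j across factors = (0.18)(0.43) + (0.82)(0.03) + (0.21)(0.32) + (0.40)(0.10)
  = +0.0774 +0.0246 +0.0672 +0.0400 = 0.2092

0.209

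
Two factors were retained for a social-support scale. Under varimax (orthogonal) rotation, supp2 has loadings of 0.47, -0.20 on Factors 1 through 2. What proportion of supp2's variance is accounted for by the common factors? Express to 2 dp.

0.26

h² = 0.47² + (-0.20)² = 0.2209 + 0.0400 = 0.2609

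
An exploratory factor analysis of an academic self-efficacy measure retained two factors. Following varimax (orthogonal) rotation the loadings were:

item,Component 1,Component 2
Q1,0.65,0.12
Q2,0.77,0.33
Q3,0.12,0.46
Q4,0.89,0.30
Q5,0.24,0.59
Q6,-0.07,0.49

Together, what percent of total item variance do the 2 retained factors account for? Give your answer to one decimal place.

Communalities: 0.4369, 0.7018, 0.2260, 0.8821, 0.4057, 0.2450; Σh² = 2.8975.
Total variance with 6 standardized items is 6, so the solution explains 2.8975/6 = 0.4829 = 48.29%.

48.3%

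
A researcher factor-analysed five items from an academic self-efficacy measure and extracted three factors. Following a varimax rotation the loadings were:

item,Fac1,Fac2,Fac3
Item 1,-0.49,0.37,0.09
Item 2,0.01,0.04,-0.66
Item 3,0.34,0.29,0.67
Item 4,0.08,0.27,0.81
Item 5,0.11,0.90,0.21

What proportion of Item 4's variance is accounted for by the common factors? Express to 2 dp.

0.74

h² = 0.08² + 0.27² + 0.81² = 0.0064 + 0.0729 + 0.6561 = 0.7354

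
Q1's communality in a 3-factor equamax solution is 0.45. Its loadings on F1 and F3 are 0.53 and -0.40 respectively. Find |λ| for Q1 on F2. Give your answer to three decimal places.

Under orthogonal rotation h² = Σλ², so λ_F2² = h² − (0.4409) = 0.45 − 0.4409 = 0.0091.
|λ| = √0.0091 = 0.0954.

0.095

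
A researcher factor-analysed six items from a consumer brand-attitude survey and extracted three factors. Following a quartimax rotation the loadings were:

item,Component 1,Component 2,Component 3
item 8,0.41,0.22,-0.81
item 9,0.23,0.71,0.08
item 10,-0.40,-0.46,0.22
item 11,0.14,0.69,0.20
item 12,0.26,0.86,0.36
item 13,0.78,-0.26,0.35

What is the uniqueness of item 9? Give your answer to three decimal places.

0.437

h² = 0.23² + 0.71² + 0.08² = 0.0529 + 0.5041 + 0.0064 = 0.5634
Uniqueness u² = 1 − h² = 1 − 0.5634 = 0.4366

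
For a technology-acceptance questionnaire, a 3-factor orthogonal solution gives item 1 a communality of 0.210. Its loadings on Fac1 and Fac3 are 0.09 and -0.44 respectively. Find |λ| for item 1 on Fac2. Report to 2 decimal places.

0.09

Under orthogonal rotation h² = Σλ², so λ_Fac2² = h² − (0.2017) = 0.210 − 0.2017 = 0.0083.
|λ| = √0.0083 = 0.0911.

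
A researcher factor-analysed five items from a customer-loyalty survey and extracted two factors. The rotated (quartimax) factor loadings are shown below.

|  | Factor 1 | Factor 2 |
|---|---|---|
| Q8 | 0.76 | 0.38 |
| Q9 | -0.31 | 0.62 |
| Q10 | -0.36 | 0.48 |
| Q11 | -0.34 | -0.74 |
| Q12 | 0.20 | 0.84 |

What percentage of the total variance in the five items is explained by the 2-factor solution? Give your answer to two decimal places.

59.43%

SS loadings by factor: 0.9589, 2.0124; total = 2.9713.
Total variance with 5 standardized items is 5, so the solution explains 2.9713/5 = 0.5943 = 59.43%.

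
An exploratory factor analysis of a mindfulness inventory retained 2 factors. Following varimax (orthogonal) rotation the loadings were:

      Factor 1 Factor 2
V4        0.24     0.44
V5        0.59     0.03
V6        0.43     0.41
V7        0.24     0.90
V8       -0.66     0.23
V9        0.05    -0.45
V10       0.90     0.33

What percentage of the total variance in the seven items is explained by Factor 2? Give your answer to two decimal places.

21.96%

SS loadings for Factor 2 = 0.44² + 0.03² + 0.41² + 0.90² + 0.23² + (-0.45)² + 0.33² = 1.5369
With 7 standardized items, total variance = 7. Proportion = 1.5369/7 = 0.2196 → 21.96%.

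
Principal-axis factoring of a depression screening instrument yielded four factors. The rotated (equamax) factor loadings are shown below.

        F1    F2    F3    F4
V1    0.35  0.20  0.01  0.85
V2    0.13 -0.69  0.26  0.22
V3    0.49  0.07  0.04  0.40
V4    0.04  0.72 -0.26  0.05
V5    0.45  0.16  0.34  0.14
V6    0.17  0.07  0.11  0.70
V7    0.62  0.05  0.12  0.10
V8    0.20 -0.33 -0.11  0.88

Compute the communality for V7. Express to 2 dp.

h² = 0.62² + 0.05² + 0.12² + 0.10² = 0.3844 + 0.0025 + 0.0144 + 0.0100 = 0.4113

0.41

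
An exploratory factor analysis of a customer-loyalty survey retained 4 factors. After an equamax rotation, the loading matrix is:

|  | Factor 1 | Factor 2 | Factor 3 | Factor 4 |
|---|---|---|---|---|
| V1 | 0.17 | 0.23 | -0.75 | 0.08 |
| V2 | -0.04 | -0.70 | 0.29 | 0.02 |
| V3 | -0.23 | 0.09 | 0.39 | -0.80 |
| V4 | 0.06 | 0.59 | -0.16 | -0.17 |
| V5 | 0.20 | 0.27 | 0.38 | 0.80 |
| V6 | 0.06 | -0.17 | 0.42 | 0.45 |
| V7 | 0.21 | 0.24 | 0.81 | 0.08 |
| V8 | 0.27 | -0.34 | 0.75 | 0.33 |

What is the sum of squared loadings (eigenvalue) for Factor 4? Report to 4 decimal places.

SS loadings for Factor 4 = 0.08² + 0.02² + (-0.80)² + (-0.17)² + 0.80² + 0.45² + 0.08² + 0.33² = 0.0064 + 0.0004 + 0.6400 + 0.0289 + 0.6400 + 0.2025 + 0.0064 + 0.1089 = 1.6335

1.6335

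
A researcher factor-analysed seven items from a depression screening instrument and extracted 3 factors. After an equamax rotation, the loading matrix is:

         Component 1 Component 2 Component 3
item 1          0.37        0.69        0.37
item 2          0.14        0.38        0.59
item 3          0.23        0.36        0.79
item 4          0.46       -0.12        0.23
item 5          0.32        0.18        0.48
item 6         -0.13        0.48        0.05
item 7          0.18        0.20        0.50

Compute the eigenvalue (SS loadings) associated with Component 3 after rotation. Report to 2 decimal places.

1.64

SS loadings for Component 3 = 0.37² + 0.59² + 0.79² + 0.23² + 0.48² + 0.05² + 0.50² = 0.1369 + 0.3481 + 0.6241 + 0.0529 + 0.2304 + 0.0025 + 0.2500 = 1.6449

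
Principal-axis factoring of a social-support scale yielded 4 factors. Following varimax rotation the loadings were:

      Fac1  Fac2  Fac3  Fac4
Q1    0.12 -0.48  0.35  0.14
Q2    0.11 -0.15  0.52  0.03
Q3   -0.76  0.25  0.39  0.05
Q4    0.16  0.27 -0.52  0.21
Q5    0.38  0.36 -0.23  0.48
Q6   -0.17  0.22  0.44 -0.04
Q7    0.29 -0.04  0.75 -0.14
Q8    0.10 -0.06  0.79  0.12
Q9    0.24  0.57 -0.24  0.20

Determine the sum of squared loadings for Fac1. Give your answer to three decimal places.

SS loadings for Fac1 = 0.12² + 0.11² + (-0.76)² + 0.16² + 0.38² + (-0.17)² + 0.29² + 0.10² + 0.24² = 0.0144 + 0.0121 + 0.5776 + 0.0256 + 0.1444 + 0.0289 + 0.0841 + 0.0100 + 0.0576 = 0.9547

0.955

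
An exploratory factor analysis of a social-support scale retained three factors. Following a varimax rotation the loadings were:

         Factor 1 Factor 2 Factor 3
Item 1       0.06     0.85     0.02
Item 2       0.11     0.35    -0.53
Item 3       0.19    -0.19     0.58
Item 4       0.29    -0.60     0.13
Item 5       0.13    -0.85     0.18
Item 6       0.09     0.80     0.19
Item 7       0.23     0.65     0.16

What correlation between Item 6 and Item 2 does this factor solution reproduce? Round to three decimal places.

0.189

r̂ = Σ λ_i·λ_j across factors = (0.09)(0.11) + (0.80)(0.35) + (0.19)(-0.53)
  = +0.0099 +0.2800 -0.1007 = 0.1892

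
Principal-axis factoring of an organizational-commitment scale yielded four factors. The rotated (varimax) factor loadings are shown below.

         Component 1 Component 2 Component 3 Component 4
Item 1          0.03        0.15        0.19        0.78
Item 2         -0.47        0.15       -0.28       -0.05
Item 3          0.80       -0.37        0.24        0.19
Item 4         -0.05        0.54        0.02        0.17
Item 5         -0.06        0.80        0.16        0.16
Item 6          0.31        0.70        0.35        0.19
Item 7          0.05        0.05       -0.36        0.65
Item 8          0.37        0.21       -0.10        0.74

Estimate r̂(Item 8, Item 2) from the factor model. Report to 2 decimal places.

-0.15

r̂ = Σ λ_i·λ_j across factors = (0.37)(-0.47) + (0.21)(0.15) + (-0.10)(-0.28) + (0.74)(-0.05)
  = -0.1739 +0.0315 +0.0280 -0.0370 = -0.1514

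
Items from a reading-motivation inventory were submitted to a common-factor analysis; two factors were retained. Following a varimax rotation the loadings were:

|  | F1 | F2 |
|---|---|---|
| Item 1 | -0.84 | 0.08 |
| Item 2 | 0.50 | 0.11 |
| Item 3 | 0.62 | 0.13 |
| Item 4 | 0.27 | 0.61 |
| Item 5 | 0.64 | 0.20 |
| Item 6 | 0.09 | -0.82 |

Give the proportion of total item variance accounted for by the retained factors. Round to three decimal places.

0.492

SS loadings by factor: 1.8306, 1.1199; total = 2.9505.
Total variance with 6 standardized items is 6, so the solution explains 2.9505/6 = 0.4917.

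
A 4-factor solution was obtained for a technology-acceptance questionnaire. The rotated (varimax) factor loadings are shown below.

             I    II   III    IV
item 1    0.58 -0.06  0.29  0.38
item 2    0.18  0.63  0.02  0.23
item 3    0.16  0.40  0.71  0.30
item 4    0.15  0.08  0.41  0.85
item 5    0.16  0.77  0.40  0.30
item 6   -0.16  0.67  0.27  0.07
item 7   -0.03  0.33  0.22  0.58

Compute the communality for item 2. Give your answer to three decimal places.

0.483

h² = 0.18² + 0.63² + 0.02² + 0.23² = 0.0324 + 0.3969 + 0.0004 + 0.0529 = 0.4826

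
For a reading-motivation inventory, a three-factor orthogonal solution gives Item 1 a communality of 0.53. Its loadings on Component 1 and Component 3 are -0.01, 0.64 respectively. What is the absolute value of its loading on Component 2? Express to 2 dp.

Under orthogonal rotation h² = Σλ², so λ_Component 2² = h² − (0.4097) = 0.53 − 0.4097 = 0.1203.
|λ| = √0.1203 = 0.3468.

0.35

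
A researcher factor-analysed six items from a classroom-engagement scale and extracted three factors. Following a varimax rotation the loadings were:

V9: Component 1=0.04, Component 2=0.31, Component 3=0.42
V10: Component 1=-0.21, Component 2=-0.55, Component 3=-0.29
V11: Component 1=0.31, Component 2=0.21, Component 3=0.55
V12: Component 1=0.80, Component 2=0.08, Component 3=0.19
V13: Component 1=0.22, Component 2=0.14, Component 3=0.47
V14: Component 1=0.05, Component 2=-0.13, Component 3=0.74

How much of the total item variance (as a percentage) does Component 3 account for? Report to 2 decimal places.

22.79%

SS loadings for Component 3 = 0.42² + (-0.29)² + 0.55² + 0.19² + 0.47² + 0.74² = 1.3676
With 6 standardized items, total variance = 6. Proportion = 1.3676/6 = 0.2279 → 22.79%.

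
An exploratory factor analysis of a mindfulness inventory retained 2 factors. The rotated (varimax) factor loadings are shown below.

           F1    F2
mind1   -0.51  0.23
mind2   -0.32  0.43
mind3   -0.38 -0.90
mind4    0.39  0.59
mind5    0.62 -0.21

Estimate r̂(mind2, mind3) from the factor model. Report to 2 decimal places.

r̂ = Σ λ_i·λ_j across factors = (-0.32)(-0.38) + (0.43)(-0.90)
  = +0.1216 -0.3870 = -0.2654

-0.27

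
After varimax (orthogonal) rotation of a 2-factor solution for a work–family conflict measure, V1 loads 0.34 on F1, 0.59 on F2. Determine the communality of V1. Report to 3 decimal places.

h² = 0.34² + 0.59² = 0.1156 + 0.3481 = 0.4637

0.464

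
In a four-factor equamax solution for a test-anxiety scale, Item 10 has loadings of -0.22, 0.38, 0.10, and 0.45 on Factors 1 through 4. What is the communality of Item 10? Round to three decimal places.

0.405

h² = (-0.22)² + 0.38² + 0.10² + 0.45² = 0.0484 + 0.1444 + 0.0100 + 0.2025 = 0.4053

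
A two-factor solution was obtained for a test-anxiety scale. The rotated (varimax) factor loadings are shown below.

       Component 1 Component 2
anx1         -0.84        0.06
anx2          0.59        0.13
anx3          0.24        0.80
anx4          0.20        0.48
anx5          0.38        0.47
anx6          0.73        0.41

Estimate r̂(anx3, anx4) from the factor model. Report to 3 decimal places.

r̂ = Σ λ_i·λ_j across factors = (0.24)(0.20) + (0.80)(0.48)
  = +0.0480 +0.3840 = 0.4320

0.432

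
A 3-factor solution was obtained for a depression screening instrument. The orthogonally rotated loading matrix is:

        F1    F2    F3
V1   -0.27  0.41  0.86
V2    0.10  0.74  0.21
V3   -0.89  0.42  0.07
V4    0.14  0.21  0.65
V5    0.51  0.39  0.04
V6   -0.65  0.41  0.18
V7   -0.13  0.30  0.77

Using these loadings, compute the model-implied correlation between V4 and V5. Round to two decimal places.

r̂ = Σ λ_i·λ_j across factors = (0.14)(0.51) + (0.21)(0.39) + (0.65)(0.04)
  = +0.0714 +0.0819 +0.0260 = 0.1793

0.18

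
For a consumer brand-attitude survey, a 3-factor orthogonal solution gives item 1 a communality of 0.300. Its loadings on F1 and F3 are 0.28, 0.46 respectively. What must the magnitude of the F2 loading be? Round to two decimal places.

Under orthogonal rotation h² = Σλ², so λ_F2² = h² − (0.2900) = 0.300 − 0.2900 = 0.0100.
|λ| = √0.0100 = 0.1000.

0.10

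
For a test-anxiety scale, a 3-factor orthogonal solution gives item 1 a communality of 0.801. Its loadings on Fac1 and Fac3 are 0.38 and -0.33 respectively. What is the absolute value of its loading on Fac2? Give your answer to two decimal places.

0.74

Under orthogonal rotation h² = Σλ², so λ_Fac2² = h² − (0.2533) = 0.801 − 0.2533 = 0.5477.
|λ| = √0.5477 = 0.7401.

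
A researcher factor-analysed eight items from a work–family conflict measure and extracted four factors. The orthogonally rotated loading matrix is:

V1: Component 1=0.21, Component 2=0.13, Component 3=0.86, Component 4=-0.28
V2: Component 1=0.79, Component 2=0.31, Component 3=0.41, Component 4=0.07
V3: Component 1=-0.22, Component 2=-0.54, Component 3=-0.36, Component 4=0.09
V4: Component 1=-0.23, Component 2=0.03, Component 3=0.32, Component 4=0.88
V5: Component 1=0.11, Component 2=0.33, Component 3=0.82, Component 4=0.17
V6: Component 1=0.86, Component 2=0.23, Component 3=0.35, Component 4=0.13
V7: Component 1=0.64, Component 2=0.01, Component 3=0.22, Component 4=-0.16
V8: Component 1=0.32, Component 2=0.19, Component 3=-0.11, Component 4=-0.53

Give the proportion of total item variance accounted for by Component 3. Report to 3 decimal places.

SS loadings for Component 3 = 0.86² + 0.41² + (-0.36)² + 0.32² + 0.82² + 0.35² + 0.22² + (-0.11)² = 1.9951
Proportion of variance = 1.9951 / 8 = 0.2494.

0.249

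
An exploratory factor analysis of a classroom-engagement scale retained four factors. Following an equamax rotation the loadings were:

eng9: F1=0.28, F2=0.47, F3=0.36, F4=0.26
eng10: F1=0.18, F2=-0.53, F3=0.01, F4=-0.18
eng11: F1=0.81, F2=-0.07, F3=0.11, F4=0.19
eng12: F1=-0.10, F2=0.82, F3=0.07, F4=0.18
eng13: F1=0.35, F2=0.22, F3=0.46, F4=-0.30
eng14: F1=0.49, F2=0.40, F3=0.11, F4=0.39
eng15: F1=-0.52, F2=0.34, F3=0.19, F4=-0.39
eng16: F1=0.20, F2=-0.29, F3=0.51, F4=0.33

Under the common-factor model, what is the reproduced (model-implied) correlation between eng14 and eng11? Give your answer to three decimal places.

r̂ = Σ λ_i·λ_j across factors = (0.49)(0.81) + (0.40)(-0.07) + (0.11)(0.11) + (0.39)(0.19)
  = +0.3969 -0.0280 +0.0121 +0.0741 = 0.4551

0.455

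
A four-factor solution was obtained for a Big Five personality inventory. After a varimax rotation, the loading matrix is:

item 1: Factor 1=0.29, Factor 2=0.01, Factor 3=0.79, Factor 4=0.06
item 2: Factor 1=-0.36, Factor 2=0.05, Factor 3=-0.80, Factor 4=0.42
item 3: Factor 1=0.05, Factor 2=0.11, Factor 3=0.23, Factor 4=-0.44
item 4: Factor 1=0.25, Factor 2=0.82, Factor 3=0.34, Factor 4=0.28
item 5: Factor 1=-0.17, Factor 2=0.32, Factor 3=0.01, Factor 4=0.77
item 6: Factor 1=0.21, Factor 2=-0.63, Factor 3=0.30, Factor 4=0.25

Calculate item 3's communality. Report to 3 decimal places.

h² = 0.05² + 0.11² + 0.23² + (-0.44)² = 0.0025 + 0.0121 + 0.0529 + 0.1936 = 0.2611

0.261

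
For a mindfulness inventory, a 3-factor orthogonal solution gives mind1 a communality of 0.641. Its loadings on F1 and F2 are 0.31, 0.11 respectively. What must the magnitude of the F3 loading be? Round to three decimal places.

Under orthogonal rotation h² = Σλ², so λ_F3² = h² − (0.1082) = 0.641 − 0.1082 = 0.5328.
|λ| = √0.5328 = 0.7299.

0.730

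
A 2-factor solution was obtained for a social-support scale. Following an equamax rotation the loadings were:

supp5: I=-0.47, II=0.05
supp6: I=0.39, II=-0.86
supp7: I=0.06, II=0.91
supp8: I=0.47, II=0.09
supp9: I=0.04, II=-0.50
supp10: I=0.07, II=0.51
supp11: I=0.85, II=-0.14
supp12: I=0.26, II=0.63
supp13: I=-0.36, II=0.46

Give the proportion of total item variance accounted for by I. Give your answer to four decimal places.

SS loadings for I = (-0.47)² + 0.39² + 0.06² + 0.47² + 0.04² + 0.07² + 0.85² + 0.26² + (-0.36)² = 1.5237
Proportion of variance = 1.5237 / 9 = 0.1693.

0.1693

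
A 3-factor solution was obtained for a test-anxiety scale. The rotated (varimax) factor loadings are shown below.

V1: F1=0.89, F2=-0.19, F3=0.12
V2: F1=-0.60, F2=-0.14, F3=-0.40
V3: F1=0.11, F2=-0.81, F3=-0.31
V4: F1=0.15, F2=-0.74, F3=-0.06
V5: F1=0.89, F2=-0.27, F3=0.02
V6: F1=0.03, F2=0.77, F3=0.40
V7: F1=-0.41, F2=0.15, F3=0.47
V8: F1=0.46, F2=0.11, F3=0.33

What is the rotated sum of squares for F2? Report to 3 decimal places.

SS loadings for F2 = (-0.19)² + (-0.14)² + (-0.81)² + (-0.74)² + (-0.27)² + 0.77² + 0.15² + 0.11² = 0.0361 + 0.0196 + 0.6561 + 0.5476 + 0.0729 + 0.5929 + 0.0225 + 0.0121 = 1.9598

1.960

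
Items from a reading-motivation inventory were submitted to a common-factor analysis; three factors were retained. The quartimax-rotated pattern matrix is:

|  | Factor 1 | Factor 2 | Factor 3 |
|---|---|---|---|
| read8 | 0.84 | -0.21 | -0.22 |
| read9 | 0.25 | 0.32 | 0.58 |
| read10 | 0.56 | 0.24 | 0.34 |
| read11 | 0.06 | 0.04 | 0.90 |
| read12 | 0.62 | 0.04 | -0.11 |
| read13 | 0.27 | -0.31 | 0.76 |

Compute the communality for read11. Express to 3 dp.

h² = 0.06² + 0.04² + 0.90² = 0.0036 + 0.0016 + 0.8100 = 0.8152

0.815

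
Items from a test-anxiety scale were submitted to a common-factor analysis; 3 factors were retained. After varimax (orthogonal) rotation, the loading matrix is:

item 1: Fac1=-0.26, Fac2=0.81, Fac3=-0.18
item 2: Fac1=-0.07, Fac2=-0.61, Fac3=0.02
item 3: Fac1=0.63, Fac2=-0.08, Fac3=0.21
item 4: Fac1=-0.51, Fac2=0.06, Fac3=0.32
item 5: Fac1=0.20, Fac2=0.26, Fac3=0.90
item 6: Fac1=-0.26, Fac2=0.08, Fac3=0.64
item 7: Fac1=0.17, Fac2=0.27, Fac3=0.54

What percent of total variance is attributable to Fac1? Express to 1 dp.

SS loadings for Fac1 = (-0.26)² + (-0.07)² + 0.63² + (-0.51)² + 0.20² + (-0.26)² + 0.17² = 0.8660
With 7 standardized items, total variance = 7. Proportion = 0.8660/7 = 0.1237 → 12.37%.

12.4%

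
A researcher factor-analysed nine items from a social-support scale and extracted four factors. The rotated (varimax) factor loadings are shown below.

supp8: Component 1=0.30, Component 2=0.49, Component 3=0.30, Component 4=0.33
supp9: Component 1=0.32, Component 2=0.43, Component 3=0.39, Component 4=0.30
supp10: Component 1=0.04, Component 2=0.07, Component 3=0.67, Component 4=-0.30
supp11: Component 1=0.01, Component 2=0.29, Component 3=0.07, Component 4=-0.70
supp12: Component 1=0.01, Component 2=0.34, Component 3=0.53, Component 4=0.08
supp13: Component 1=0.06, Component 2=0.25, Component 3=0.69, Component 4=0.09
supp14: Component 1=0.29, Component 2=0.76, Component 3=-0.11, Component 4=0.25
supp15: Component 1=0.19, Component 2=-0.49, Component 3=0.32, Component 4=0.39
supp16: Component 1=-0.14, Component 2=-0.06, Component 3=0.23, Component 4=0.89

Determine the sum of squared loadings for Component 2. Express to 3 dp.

1.513

SS loadings for Component 2 = 0.49² + 0.43² + 0.07² + 0.29² + 0.34² + 0.25² + 0.76² + (-0.49)² + (-0.06)² = 0.2401 + 0.1849 + 0.0049 + 0.0841 + 0.1156 + 0.0625 + 0.5776 + 0.2401 + 0.0036 = 1.5134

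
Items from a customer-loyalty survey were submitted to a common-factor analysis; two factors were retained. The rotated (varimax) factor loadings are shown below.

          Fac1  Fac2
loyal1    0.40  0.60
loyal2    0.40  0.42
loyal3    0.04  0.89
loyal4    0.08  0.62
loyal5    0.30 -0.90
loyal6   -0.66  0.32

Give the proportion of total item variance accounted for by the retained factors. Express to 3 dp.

Communalities: 0.5200, 0.3364, 0.7937, 0.3908, 0.9000, 0.5380; Σh² = 3.4789.
Total variance with 6 standardized items is 6, so the solution explains 3.4789/6 = 0.5798.

0.580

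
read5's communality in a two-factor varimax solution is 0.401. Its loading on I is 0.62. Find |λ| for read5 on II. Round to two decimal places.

0.13

Under orthogonal rotation h² = Σλ², so λ_II² = h² − (0.3844) = 0.401 − 0.3844 = 0.0166.
|λ| = √0.0166 = 0.1288.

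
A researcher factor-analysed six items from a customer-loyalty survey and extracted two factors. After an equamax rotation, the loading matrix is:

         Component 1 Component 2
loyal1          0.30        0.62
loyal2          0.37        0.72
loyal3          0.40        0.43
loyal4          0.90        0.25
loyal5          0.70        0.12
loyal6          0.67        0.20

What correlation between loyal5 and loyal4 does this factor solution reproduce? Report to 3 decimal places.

0.660

r̂ = Σ λ_i·λ_j across factors = (0.70)(0.90) + (0.12)(0.25)
  = +0.6300 +0.0300 = 0.6600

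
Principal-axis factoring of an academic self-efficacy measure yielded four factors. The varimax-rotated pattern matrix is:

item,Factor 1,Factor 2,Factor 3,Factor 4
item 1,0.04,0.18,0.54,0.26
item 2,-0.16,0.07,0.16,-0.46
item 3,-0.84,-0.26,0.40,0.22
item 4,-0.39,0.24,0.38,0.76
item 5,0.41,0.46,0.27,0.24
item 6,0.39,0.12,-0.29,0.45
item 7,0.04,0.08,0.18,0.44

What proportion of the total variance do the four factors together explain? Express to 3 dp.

Communalities: 0.3932, 0.2677, 0.9816, 0.9317, 0.5102, 0.4531, 0.2340; Σh² = 3.7715.
Total variance with 7 standardized items is 7, so the solution explains 3.7715/7 = 0.5388.

0.539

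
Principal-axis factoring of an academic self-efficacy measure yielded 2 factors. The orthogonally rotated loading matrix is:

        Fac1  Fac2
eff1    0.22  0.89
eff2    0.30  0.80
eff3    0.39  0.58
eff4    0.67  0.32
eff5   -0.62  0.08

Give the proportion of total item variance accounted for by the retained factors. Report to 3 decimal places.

0.600

Communalities: 0.8405, 0.7300, 0.4885, 0.5513, 0.3908; Σh² = 3.0011.
Total variance with 5 standardized items is 5, so the solution explains 3.0011/5 = 0.6002.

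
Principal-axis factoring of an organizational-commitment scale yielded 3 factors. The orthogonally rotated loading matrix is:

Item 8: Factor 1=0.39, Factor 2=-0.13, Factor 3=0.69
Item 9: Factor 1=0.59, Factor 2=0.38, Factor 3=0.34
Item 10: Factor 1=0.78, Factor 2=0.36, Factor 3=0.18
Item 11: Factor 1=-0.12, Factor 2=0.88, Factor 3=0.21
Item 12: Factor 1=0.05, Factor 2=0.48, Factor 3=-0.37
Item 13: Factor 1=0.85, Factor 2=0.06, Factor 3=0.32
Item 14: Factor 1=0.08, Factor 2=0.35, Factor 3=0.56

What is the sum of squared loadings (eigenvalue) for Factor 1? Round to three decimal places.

SS loadings for Factor 1 = 0.39² + 0.59² + 0.78² + (-0.12)² + 0.05² + 0.85² + 0.08² = 0.1521 + 0.3481 + 0.6084 + 0.0144 + 0.0025 + 0.7225 + 0.0064 = 1.8544

1.854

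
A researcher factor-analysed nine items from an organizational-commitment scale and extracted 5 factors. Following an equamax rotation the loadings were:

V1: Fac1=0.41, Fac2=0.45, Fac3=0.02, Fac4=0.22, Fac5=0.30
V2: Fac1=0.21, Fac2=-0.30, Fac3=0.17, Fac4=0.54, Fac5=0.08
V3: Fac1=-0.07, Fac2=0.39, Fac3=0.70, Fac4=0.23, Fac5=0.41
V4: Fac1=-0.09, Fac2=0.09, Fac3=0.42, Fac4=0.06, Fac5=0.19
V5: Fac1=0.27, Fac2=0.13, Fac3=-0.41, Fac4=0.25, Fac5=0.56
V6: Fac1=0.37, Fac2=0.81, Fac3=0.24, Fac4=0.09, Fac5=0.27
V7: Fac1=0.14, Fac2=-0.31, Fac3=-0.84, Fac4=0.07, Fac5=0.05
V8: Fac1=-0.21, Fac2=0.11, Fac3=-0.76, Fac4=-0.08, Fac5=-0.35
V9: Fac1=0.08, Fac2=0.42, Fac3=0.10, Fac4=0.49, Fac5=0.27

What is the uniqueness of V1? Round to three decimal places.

0.491

h² = 0.41² + 0.45² + 0.02² + 0.22² + 0.30² = 0.1681 + 0.2025 + 0.0004 + 0.0484 + 0.0900 = 0.5094
Uniqueness u² = 1 − h² = 1 − 0.5094 = 0.4906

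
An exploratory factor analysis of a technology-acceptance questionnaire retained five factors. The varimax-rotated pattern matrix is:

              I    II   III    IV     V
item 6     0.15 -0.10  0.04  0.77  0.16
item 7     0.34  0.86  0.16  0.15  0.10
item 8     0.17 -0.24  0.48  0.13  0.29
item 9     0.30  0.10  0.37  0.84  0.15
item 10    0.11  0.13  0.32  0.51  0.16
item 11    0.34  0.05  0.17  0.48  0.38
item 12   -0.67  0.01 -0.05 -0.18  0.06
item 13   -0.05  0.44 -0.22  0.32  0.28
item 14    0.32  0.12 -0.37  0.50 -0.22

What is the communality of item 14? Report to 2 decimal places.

h² = 0.32² + 0.12² + (-0.37)² + 0.50² + (-0.22)² = 0.1024 + 0.0144 + 0.1369 + 0.2500 + 0.0484 = 0.5521

0.55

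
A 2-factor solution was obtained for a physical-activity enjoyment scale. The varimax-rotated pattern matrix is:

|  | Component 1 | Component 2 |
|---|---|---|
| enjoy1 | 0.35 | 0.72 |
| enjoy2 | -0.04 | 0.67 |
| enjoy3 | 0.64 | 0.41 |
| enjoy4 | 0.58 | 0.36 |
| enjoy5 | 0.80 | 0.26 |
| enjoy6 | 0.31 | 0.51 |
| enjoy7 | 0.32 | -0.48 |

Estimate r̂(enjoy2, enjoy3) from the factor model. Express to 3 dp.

r̂ = Σ λ_i·λ_j across factors = (-0.04)(0.64) + (0.67)(0.41)
  = -0.0256 +0.2747 = 0.2491

0.249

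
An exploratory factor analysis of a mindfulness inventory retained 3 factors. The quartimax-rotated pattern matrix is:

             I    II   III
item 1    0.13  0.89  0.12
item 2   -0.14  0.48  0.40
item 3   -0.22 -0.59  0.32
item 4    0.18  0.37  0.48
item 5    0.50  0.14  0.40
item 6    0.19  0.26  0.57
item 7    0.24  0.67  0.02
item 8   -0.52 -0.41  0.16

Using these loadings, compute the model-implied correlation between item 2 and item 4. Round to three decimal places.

r̂ = Σ λ_i·λ_j across factors = (-0.14)(0.18) + (0.48)(0.37) + (0.40)(0.48)
  = -0.0252 +0.1776 +0.1920 = 0.3444

0.344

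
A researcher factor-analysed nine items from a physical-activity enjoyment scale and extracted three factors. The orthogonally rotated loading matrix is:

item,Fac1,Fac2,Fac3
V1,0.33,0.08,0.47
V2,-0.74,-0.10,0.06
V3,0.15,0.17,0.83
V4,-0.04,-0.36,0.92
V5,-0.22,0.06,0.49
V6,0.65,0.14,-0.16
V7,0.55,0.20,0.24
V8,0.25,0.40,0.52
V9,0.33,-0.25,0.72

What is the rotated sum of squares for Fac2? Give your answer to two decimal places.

SS loadings for Fac2 = 0.08² + (-0.10)² + 0.17² + (-0.36)² + 0.06² + 0.14² + 0.20² + 0.40² + (-0.25)² = 0.0064 + 0.0100 + 0.0289 + 0.1296 + 0.0036 + 0.0196 + 0.0400 + 0.1600 + 0.0625 = 0.4606

0.46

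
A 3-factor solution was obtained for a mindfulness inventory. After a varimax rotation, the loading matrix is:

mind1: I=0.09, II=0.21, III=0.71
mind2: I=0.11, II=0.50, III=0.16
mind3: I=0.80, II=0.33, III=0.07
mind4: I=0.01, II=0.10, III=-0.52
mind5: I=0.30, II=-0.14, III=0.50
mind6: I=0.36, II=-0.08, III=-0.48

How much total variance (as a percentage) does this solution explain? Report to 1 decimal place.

43.4%

Communalities: 0.5563, 0.2877, 0.7538, 0.2805, 0.3596, 0.3664; Σh² = 2.6043.
Total variance with 6 standardized items is 6, so the solution explains 2.6043/6 = 0.4341 = 43.41%.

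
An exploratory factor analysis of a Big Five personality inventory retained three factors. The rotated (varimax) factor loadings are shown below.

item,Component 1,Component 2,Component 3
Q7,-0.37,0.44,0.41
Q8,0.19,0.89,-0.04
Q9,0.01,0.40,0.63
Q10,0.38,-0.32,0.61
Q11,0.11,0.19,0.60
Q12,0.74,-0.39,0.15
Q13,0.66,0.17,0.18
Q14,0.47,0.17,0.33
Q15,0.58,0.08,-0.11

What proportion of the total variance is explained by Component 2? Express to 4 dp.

SS loadings for Component 2 = 0.44² + 0.89² + 0.40² + (-0.32)² + 0.19² + (-0.39)² + 0.17² + 0.17² + 0.08² = 1.5005
Proportion of variance = 1.5005 / 9 = 0.1667.

0.1667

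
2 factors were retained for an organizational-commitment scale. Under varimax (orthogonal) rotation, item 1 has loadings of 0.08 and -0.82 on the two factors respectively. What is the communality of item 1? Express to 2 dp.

0.68

h² = 0.08² + (-0.82)² = 0.0064 + 0.6724 = 0.6788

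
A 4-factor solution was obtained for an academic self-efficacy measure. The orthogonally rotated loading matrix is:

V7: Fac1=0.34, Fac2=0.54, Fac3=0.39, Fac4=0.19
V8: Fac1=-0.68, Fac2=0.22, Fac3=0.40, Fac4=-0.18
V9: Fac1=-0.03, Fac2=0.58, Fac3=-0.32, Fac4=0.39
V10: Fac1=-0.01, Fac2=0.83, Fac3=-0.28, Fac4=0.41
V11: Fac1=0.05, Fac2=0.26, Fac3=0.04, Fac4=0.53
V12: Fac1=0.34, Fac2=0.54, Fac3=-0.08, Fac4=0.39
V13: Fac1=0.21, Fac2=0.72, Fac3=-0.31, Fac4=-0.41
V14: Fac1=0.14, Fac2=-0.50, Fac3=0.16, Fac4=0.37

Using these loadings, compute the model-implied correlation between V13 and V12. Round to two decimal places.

0.33

r̂ = Σ λ_i·λ_j across factors = (0.21)(0.34) + (0.72)(0.54) + (-0.31)(-0.08) + (-0.41)(0.39)
  = +0.0714 +0.3888 +0.0248 -0.1599 = 0.3251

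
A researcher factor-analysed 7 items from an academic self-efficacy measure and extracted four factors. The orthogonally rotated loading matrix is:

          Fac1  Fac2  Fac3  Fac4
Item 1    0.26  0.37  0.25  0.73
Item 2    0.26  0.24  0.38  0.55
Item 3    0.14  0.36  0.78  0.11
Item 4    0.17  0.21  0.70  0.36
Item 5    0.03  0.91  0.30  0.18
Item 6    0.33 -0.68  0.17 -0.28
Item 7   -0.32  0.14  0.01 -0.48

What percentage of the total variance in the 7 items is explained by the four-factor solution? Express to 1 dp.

Communalities: 0.7999, 0.5721, 0.7697, 0.6926, 0.9514, 0.6786, 0.3525; Σh² = 4.8168.
Total variance with 7 standardized items is 7, so the solution explains 4.8168/7 = 0.6881 = 68.81%.

68.8%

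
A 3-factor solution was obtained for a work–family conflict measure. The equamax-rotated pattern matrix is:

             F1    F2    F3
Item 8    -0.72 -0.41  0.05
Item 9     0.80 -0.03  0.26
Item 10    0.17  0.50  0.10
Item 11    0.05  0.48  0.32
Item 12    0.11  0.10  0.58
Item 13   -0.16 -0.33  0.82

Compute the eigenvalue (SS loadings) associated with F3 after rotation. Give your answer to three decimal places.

1.191

SS loadings for F3 = 0.05² + 0.26² + 0.10² + 0.32² + 0.58² + 0.82² = 0.0025 + 0.0676 + 0.0100 + 0.1024 + 0.3364 + 0.6724 = 1.1913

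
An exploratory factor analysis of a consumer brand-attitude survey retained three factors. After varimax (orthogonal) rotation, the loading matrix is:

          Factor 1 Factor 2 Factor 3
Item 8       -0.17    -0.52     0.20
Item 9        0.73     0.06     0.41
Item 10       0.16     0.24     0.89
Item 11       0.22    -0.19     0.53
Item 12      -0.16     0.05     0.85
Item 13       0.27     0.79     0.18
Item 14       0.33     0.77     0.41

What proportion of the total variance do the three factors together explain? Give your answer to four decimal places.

Communalities: 0.3393, 0.7046, 0.8753, 0.3654, 0.7506, 0.7294, 0.8699; Σh² = 4.6345.
Total variance with 7 standardized items is 7, so the solution explains 4.6345/7 = 0.6621.

0.6621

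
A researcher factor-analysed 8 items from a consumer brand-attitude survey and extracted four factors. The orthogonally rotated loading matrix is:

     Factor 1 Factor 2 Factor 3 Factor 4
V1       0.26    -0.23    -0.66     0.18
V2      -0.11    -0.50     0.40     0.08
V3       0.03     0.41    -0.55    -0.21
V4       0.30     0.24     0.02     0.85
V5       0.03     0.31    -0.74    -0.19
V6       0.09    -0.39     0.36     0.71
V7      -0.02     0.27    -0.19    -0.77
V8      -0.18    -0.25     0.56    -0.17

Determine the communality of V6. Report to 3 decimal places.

0.794

h² = 0.09² + (-0.39)² + 0.36² + 0.71² = 0.0081 + 0.1521 + 0.1296 + 0.5041 = 0.7939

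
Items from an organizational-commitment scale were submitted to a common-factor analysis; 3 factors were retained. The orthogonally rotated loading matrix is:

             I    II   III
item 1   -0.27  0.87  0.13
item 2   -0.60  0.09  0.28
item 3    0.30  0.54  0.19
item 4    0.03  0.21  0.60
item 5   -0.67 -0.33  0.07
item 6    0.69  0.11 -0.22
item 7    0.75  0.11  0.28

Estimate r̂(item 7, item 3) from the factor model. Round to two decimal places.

0.34

r̂ = Σ λ_i·λ_j across factors = (0.75)(0.30) + (0.11)(0.54) + (0.28)(0.19)
  = +0.2250 +0.0594 +0.0532 = 0.3376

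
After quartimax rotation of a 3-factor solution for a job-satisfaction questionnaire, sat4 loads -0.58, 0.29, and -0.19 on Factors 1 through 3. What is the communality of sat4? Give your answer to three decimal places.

0.457

h² = (-0.58)² + 0.29² + (-0.19)² = 0.3364 + 0.0841 + 0.0361 = 0.4566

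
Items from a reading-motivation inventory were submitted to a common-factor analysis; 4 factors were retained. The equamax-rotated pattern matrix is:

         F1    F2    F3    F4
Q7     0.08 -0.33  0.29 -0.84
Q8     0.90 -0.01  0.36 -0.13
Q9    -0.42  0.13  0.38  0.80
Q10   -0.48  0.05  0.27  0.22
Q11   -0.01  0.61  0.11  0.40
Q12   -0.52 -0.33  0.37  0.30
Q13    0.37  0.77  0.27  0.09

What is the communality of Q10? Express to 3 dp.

0.354

h² = (-0.48)² + 0.05² + 0.27² + 0.22² = 0.2304 + 0.0025 + 0.0729 + 0.0484 = 0.3542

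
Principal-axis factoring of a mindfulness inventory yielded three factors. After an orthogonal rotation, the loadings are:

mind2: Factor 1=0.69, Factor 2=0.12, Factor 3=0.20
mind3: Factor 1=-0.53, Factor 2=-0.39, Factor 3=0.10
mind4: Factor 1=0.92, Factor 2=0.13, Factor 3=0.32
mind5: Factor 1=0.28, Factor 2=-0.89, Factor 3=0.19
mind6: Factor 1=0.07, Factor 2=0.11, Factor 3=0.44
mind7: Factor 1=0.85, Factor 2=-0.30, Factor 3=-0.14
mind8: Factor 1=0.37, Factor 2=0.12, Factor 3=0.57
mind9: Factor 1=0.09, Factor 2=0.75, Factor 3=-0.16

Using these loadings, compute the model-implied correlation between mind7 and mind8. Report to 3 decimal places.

r̂ = Σ λ_i·λ_j across factors = (0.85)(0.37) + (-0.30)(0.12) + (-0.14)(0.57)
  = +0.3145 -0.0360 -0.0798 = 0.1987

0.199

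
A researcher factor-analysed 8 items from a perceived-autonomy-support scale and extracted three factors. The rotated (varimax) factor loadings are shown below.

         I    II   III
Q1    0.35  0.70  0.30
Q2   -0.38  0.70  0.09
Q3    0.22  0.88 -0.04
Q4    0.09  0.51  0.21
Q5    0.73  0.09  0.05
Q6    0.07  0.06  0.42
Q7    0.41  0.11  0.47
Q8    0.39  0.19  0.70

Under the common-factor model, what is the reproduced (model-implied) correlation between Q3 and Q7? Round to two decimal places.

r̂ = Σ λ_i·λ_j across factors = (0.22)(0.41) + (0.88)(0.11) + (-0.04)(0.47)
  = +0.0902 +0.0968 -0.0188 = 0.1682

0.17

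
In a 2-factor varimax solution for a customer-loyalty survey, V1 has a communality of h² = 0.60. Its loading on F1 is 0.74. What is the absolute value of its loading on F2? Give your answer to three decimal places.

Under orthogonal rotation h² = Σλ², so λ_F2² = h² − (0.5476) = 0.60 − 0.5476 = 0.0524.
|λ| = √0.0524 = 0.2289.

0.229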